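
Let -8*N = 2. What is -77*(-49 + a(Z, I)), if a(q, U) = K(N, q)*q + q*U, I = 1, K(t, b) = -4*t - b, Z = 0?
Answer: 3773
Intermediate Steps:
N = -¼ (N = -⅛*2 = -¼ ≈ -0.25000)
K(t, b) = -b - 4*t
a(q, U) = U*q + q*(1 - q) (a(q, U) = (-q - 4*(-¼))*q + q*U = (-q + 1)*q + U*q = (1 - q)*q + U*q = q*(1 - q) + U*q = U*q + q*(1 - q))
-77*(-49 + a(Z, I)) = -77*(-49 + 0*(1 + 1 - 1*0)) = -77*(-49 + 0*(1 + 1 + 0)) = -77*(-49 + 0*2) = -77*(-49 + 0) = -77*(-49) = 3773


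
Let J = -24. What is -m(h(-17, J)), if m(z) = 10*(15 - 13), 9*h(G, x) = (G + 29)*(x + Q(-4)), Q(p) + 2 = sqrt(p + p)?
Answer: -20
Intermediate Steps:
Q(p) = -2 + sqrt(2)*sqrt(p) (Q(p) = -2 + sqrt(p + p) = -2 + sqrt(2*p) = -2 + sqrt(2)*sqrt(p))
h(G, x) = (29 + G)*(-2 + x + 2*I*sqrt(2))/9 (h(G, x) = ((G + 29)*(x + (-2 + sqrt(2)*sqrt(-4))))/9 = ((29 + G)*(x + (-2 + sqrt(2)*(2*I))))/9 = ((29 + G)*(x + (-2 + 2*I*sqrt(2))))/9 = ((29 + G)*(-2 + x + 2*I*sqrt(2)))/9 = (29 + G)*(-2 + x + 2*I*sqrt(2))/9)
m(z) = 20 (m(z) = 10*2 = 20)
-m(h(-17, J)) = -1*20 = -20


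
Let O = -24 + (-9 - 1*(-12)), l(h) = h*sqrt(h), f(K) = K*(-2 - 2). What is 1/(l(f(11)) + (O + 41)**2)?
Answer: 25/15324 + 11*I*sqrt(11)/30648 ≈ 0.0016314 + 0.0011904*I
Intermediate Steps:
f(K) = -4*K (f(K) = K*(-4) = -4*K)
l(h) = h**(3/2)
O = -21 (O = -24 + (-9 + 12) = -24 + 3 = -21)
1/(l(f(11)) + (O + 41)**2) = 1/((-4*11)**(3/2) + (-21 + 41)**2) = 1/((-44)**(3/2) + 20**2) = 1/(-88*I*sqrt(11) + 400) = 1/(400 - 88*I*sqrt(11))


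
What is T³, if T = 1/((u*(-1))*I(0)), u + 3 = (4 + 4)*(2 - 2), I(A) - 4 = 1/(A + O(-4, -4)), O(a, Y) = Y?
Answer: 64/91125 ≈ 0.00070233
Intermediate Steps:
I(A) = 4 + 1/(-4 + A) (I(A) = 4 + 1/(A - 4) = 4 + 1/(-4 + A))
u = -3 (u = -3 + (4 + 4)*(2 - 2) = -3 + 8*0 = -3 + 0 = -3)
T = 4/45 (T = 1/((-3*(-1))*((-15 + 4*0)/(-4 + 0))) = 1/(3*((-15 + 0)/(-4))) = 1/(3*(-¼*(-15))) = 1/(3*(15/4)) = 1/(45/4) = 4/45 ≈ 0.088889)
T³ = (4/45)³ = 64/91125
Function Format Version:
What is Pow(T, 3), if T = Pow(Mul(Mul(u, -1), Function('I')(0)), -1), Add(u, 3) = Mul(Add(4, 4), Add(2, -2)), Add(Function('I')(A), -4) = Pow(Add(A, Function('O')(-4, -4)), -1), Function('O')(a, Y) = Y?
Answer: Rational(64, 91125) ≈ 0.00070233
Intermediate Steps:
Function('I')(A) = Add(4, Pow(Add(-4, A), -1)) (Function('I')(A) = Add(4, Pow(Add(A, -4), -1)) = Add(4, Pow(Add(-4, A), -1)))
u = -3 (u = Add(-3, Mul(Add(4, 4), Add(2, -2))) = Add(-3, Mul(8, 0)) = Add(-3, 0) = -3)
T = Rational(4, 45) (T = Pow(Mul(Mul(-3, -1), Mul(Pow(Add(-4, 0), -1), Add(-15, Mul(4, 0)))), -1) = Pow(Mul(3, Mul(Pow(-4, -1), Add(-15, 0))), -1) = Pow(Mul(3, Mul(Rational(-1, 4), -15)), -1) = Pow(Mul(3, Rational(15, 4)), -1) = Pow(Rational(45, 4), -1) = Rational(4, 45) ≈ 0.088889)
Pow(T, 3) = Pow(Rational(4, 45), 3) = Rational(64, 91125)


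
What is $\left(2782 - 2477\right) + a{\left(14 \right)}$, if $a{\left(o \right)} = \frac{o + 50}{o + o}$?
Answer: $\frac{2151}{7} \approx 307.29$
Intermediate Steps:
$a{\left(o \right)} = \frac{50 + o}{2 o}$
$\left(2782 - 2477\right) + a{\left(14 \right)} = \left(2782 - 2477\right) + \frac{50 + 14}{2 \cdot 14} = 305 + \frac{1}{2} \cdot \frac{1}{14} \cdot 64 = 305 + \frac{16}{7} = \frac{2151}{7}$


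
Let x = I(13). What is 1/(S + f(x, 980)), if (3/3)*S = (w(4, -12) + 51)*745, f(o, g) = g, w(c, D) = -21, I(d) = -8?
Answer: 1/23330 ≈ 4.2863e-5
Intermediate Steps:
x = -8
S = 22350 (S = (-21 + 51)*745 = 30*745 = 22350)
1/(S + f(x, 980)) = 1/(22350 + 980) = 1/23330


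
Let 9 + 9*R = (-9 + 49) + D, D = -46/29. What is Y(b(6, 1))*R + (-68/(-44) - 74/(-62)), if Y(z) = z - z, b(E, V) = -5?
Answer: 934/341 ≈ 2.7390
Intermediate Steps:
Y(z) = 0
D = -46/29 (D = -46*1/29 = -46/29 ≈ -1.5862)
R = 853/261 (R = -1 + ((-9 + 49) - 46/29)/9 = -1 + (40 - 46/29)/9 = -1 + (⅑)*(1114/29) = -1 + 1114/261 = 853/261 ≈ 3.2682)
Y(b(6, 1))*R + (-68/(-44) - 74/(-62)) = 0*(853/261) + (-68/(-44) - 74/(-62)) = 0 + (-68*(-1/44) - 74*(-1/62)) = 0 + (17/11 + 37/31) = 0 + 934/341 = 934/341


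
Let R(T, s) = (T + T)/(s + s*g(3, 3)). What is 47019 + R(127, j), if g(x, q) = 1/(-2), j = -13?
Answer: 610739/13 ≈ 46980.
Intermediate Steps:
g(x, q) = -1/2
R(T, s) = 4*T/s (R(T, s) = (T + T)/(s + s*(-1/2)) = (2*T)/(s - s/2) = (2*T)/((s/2)) = (2*T)*(2/s) = 4*T/s)
47019 + R(127, j) = 47019 + 4*127/(-13) = 47019 + 4*127*(-1/13) = 47019 - 508/13 = 610739/13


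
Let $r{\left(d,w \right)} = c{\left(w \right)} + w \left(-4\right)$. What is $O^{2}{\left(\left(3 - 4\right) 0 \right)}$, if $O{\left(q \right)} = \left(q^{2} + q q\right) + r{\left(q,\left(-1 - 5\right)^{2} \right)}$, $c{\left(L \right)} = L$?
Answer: $11664$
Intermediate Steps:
$r{\left(d,w \right)} = - 3 w$ ($r{\left(d,w \right)} = w + w \left(-4\right) = w - 4 w = - 3 w$)
$O{\left(q \right)} = -108 + 2 q^{2}$ ($O{\left(q \right)} = \left(q^{2} + q q\right) - 3 \left(-1 - 5\right)^{2} = \left(q^{2} + q^{2}\right) - 3 \left(-6\right)^{2} = 2 q^{2} - 108 = -108 + 2 q^{2}$)
$O^{2}{\left(\left(3 - 4\right) 0 \right)} = \left(-108 + 2 \left(\left(3 - 4\right) 0\right)^{2}\right)^{2} = \left(-108 + 2 \left(\left(-1\right) 0\right)^{2}\right)^{2} = \left(-108 + 2 \cdot 0^{2}\right)^{2} = \left(-108 + 2 \cdot 0\right)^{2} = \left(-108 + 0\right)^{2} = \left(-108\right)^{2} = 11664$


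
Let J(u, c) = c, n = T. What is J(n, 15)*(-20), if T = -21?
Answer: -300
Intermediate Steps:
n = -21
J(n, 15)*(-20) = 15*(-20) = -300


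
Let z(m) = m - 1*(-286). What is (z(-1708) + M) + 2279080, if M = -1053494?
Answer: 1224164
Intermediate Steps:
z(m) = 286 + m (z(m) = m + 286 = 286 + m)
(z(-1708) + M) + 2279080 = ((286 - 1708) - 1053494) + 2279080 = (-1422 - 1053494) + 2279080 = -1054916 + 2279080 = 1224164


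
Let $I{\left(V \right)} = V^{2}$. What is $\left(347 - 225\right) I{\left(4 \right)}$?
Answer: $1952$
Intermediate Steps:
$\left(347 - 225\right) I{\left(4 \right)} = \left(347 - 225\right) 4^{2} = 122 \cdot 16 = 1952$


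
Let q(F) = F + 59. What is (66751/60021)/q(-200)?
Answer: -66751/8462961 ≈ -0.0078874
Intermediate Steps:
q(F) = 59 + F
(66751/60021)/q(-200) = (66751/60021)/(59 - 200) = (66751*(1/60021))/(-141) = (66751/60021)*(-1/141) = -66751/8462961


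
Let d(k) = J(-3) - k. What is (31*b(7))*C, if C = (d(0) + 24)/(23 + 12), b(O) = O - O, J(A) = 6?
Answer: 0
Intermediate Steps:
b(O) = 0
d(k) = 6 - k
C = 6/7 (C = ((6 - 1*0) + 24)/(23 + 12) = ((6 + 0) + 24)/35 = (6 + 24)*(1/35) = 30*(1/35) = 6/7 ≈ 0.85714)
(31*b(7))*C = (31*0)*(6/7) = 0*(6/7) = 0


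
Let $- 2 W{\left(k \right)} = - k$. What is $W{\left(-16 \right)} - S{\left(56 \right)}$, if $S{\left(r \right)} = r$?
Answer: $-64$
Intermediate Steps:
$W{\left(k \right)} = \frac{k}{2}$ ($W{\left(k \right)} = - \frac{\left(-1\right) k}{2} = \frac{k}{2}$)
$W{\left(-16 \right)} - S{\left(56 \right)} = \frac{1}{2} \left(-16\right) - 56 = -8 - 56 = -64$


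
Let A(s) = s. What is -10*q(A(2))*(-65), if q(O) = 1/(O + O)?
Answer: 325/2 ≈ 162.50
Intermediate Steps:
q(O) = 1/(2*O)
-10*q(A(2))*(-65) = -5/2*(-65) = 325/2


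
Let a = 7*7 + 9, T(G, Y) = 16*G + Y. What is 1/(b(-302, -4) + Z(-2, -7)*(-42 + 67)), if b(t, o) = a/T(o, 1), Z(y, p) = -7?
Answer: -63/11083 ≈ -0.0056844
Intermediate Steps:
T(G, Y) = Y + 16*G
a = 58 (a = 49 + 9 = 58)
b(t, o) = 58/(1 + 16*o)
1/(b(-302, -4) + Z(-2, -7)*(-42 + 67)) = 1/(58/(1 + 16*(-4)) - 7*(-42 + 67)) = 1/(58/(1 - 64) - 7*25) = 1/(58/(-63) - 175) = 1/(58*(-1/63) - 175) = 1/(-58/63 - 175) = 1/(-11083/63) = -63/11083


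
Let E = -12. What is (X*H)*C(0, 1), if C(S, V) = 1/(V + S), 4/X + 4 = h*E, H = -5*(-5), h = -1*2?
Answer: 5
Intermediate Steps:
h = -2
H = 25
X = ⅕ (X = 4/(-4 - 2*(-12)) = 4/(-4 + 24) = 4/20 = 4*(1/20) = ⅕ ≈ 0.20000)
C(S, V) = 1/(S + V)
(X*H)*C(0, 1) = ((⅕)*25)/(0 + 1) = 5/1 = 5*1 = 5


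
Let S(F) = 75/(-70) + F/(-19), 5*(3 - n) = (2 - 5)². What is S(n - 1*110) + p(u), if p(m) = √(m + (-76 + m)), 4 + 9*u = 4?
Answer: 6191/1330 + 2*I*√19 ≈ 4.6549 + 8.7178*I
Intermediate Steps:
u = 0 (u = -4/9 + (⅑)*4 = -4/9 + 4/9 = 0)
p(m) = √(-76 + 2*m)
n = 6/5 (n = 3 - (2 - 5)²/5 = 3 - ⅕*(-3)² = 3 - ⅕*9 = 3 - 9/5 = 6/5 ≈ 1.2000)
S(F) = -15/14 - F/19 (S(F) = 75*(-1/70) + F*(-1/19) = -15/14 - F/19)
S(n - 1*110) + p(u) = (-15/14 - (6/5 - 1*110)/19) + √(-76 + 2*0) = (-15/14 - (6/5 - 110)/19) + √(-76 + 0) = (-15/14 - 1/19*(-544/5)) + √(-76) = (-15/14 + 544/95) + 2*I*√19 = 6191/1330 + 2*I*√19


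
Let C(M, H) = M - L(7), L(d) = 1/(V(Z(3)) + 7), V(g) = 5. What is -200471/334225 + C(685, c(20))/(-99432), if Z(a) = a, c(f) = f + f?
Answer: -241945784939/398791922400 ≈ -0.60670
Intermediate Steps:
c(f) = 2*f
L(d) = 1/12 (L(d) = 1/(5 + 7) = 1/12)
C(M, H) = -1/12 + M (C(M, H) = M - 1*1/12 = M - 1/12 = -1/12 + M)
-200471/334225 + C(685, c(20))/(-99432) = -200471/334225 + (-1/12 + 685)/(-99432) = -200471*1/334225 + (8219/12)*(-1/99432) = -200471/334225 - 8219/1193184 = -241945784939/398791922400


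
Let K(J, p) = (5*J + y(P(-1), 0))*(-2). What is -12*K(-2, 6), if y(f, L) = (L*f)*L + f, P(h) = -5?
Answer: -360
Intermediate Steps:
y(f, L) = f + f*L² (y(f, L) = f*L² + f = f + f*L²)
K(J, p) = 10 - 10*J (K(J, p) = (5*J - 5*(1 + 0²))*(-2) = (5*J - 5*(1 + 0))*(-2) = (5*J - 5*1)*(-2) = (5*J - 5)*(-2) = (-5 + 5*J)*(-2) = 10 - 10*J)
-12*K(-2, 6) = -12*(10 - 10*(-2)) = -12*(10 + 20) = -12*30 = -360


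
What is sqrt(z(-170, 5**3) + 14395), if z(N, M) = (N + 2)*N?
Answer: 11*sqrt(355) ≈ 207.26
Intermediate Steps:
z(N, M) = N*(2 + N) (z(N, M) = (2 + N)*N = N*(2 + N))
sqrt(z(-170, 5**3) + 14395) = sqrt(-170*(2 - 170) + 14395) = sqrt(-170*(-168) + 14395) = sqrt(28560 + 14395) = sqrt(42955) = 11*sqrt(355)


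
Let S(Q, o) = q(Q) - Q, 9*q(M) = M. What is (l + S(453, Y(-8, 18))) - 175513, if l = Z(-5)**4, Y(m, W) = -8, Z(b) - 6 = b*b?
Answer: 2242816/3 ≈ 7.4761e+5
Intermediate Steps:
q(M) = M/9
Z(b) = 6 + b**2 (Z(b) = 6 + b*b = 6 + b**2)
S(Q, o) = -8*Q/9 (S(Q, o) = Q/9 - Q = -8*Q/9)
l = 923521 (l = (6 + (-5)**2)**4 = (6 + 25)**4 = 31**4 = 923521)
(l + S(453, Y(-8, 18))) - 175513 = (923521 - 8/9*453) - 175513 = (923521 - 1208/3) - 175513 = 2769355/3 - 175513 = 2242816/3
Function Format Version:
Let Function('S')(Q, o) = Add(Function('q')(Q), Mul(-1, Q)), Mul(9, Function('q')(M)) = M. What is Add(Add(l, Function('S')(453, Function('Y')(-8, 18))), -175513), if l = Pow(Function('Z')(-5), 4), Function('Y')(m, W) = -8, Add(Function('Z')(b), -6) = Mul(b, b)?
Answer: Rational(2242816, 3) ≈ 7.4761e+5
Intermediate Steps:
Function('q')(M) = Mul(Rational(1, 9), M)
Function('Z')(b) = Add(6, Pow(b, 2)) (Function('Z')(b) = Add(6, Mul(b, b)) = Add(6, Pow(b, 2)))
Function('S')(Q, o) = Mul(Rational(-8, 9), Q) (Function('S')(Q, o) = Add(Mul(Rational(1, 9), Q), Mul(-1, Q)) = Mul(Rational(-8, 9), Q))
l = 923521 (l = Pow(Add(6, Pow(-5, 2)), 4) = Pow(Add(6, 25), 4) = Pow(31, 4) = 923521)
Add(Add(l, Function('S')(453, Function('Y')(-8, 18))), -175513) = Add(Add(923521, Mul(Rational(-8, 9), 453)), -175513) = Add(Add(923521, Rational(-1208, 3)), -175513) = Add(Rational(2769355, 3), -175513) = Rational(2242816, 3)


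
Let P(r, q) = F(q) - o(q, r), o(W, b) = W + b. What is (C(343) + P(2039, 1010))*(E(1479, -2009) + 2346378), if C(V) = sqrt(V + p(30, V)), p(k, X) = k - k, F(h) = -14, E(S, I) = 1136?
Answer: -7190435382 + 16432598*sqrt(7) ≈ -7.1470e+9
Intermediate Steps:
p(k, X) = 0
P(r, q) = -14 - q - r (P(r, q) = -14 - (q + r) = -14 + (-q - r) = -14 - q - r)
C(V) = sqrt(V) (C(V) = sqrt(V + 0) = sqrt(V))
(C(343) + P(2039, 1010))*(E(1479, -2009) + 2346378) = (sqrt(343) + (-14 - 1*1010 - 1*2039))*(1136 + 2346378) = (7*sqrt(7) + (-14 - 1010 - 2039))*2347514 = (7*sqrt(7) - 3063)*2347514 = (-3063 + 7*sqrt(7))*2347514 = -7190435382 + 16432598*sqrt(7)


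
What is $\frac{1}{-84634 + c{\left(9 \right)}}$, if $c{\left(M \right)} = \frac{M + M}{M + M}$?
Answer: $- \frac{1}{84633} \approx -1.1816 \cdot 10^{-5}$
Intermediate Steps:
$c{\left(M \right)} = 1$ ($c{\left(M \right)} = \frac{2 M}{2 M} = 2 M \frac{1}{2 M} = 1$)
$\frac{1}{-84634 + c{\left(9 \right)}} = \frac{1}{-84634 + 1} = \frac{1}{-84633} = - \frac{1}{84633}$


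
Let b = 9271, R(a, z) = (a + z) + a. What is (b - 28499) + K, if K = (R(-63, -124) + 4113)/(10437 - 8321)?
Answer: -40682585/2116 ≈ -19226.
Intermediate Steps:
R(a, z) = z + 2*a
K = 3863/2116 (K = ((-124 + 2*(-63)) + 4113)/(10437 - 8321) = ((-124 - 126) + 4113)/2116 = (-250 + 4113)*(1/2116) = 3863*(1/2116) = 3863/2116 ≈ 1.8256)
(b - 28499) + K = (9271 - 28499) + 3863/2116 = -19228 + 3863/2116 = -40682585/2116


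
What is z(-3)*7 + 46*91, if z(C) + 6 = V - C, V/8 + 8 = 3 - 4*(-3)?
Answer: 4557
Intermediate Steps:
V = 56 (V = -64 + 8*(3 - 4*(-3)) = -64 + 8*(3 + 12) = -64 + 8*15 = -64 + 120 = 56)
z(C) = 50 - C (z(C) = -6 + (56 - C) = 50 - C)
z(-3)*7 + 46*91 = (50 - 1*(-3))*7 + 46*91 = (50 + 3)*7 + 4186 = 53*7 + 4186 = 371 + 4186 = 4557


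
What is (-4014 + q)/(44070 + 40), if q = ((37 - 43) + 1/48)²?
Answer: -9165887/101629440 ≈ -0.090189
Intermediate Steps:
q = 82369/2304 (q = (-6 + 1/48)² = (-287/48)² = 82369/2304 ≈ 35.750)
(-4014 + q)/(44070 + 40) = (-4014 + 82369/2304)/(44070 + 40) = -9165887/2304/44110 = -9165887/2304*1/44110 = -9165887/101629440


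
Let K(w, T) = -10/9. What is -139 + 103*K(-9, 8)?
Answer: -2281/9 ≈ -253.44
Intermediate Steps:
K(w, T) = -10/9 (K(w, T) = -10*⅑ = -10/9)
-139 + 103*K(-9, 8) = -139 + 103*(-10/9) = -139 - 1030/9 = -2281/9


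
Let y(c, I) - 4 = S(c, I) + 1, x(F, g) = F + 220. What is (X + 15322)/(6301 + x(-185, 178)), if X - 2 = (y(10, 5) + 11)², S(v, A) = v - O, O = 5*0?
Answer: 250/99 ≈ 2.5253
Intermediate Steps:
O = 0
x(F, g) = 220 + F
S(v, A) = v (S(v, A) = v - 1*0 = v + 0 = v)
y(c, I) = 5 + c (y(c, I) = 4 + (c + 1) = 4 + (1 + c) = 5 + c)
X = 678 (X = 2 + ((5 + 10) + 11)² = 2 + (15 + 11)² = 2 + 26² = 2 + 676 = 678)
(X + 15322)/(6301 + x(-185, 178)) = (678 + 15322)/(6301 + (220 - 185)) = 16000/(6301 + 35) = 16000/6336 = 16000*(1/6336) = 250/99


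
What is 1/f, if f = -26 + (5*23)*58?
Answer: 1/6644 ≈ 0.00015051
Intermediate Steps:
f = 6644 (f = -26 + 115*58 = -26 + 6670 = 6644)
1/f = 1/6644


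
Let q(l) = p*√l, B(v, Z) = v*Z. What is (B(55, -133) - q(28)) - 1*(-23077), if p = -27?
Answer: 15762 + 54*√7 ≈ 15905.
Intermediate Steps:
B(v, Z) = Z*v
q(l) = -27*√l
(B(55, -133) - q(28)) - 1*(-23077) = (-133*55 - (-27)*√28) - 1*(-23077) = (-7315 - (-27)*2*√7) + 23077 = (-7315 - (-54)*√7) + 23077 = (-7315 + 54*√7) + 23077 = 15762 + 54*√7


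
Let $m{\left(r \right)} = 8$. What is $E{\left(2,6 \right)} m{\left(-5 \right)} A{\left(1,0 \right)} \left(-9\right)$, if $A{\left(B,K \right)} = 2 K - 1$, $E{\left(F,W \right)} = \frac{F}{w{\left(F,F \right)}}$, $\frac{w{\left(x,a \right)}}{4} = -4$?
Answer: $-9$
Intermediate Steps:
$w{\left(x,a \right)} = -16$ ($w{\left(x,a \right)} = 4 \left(-4\right) = -16$)
$E{\left(F,W \right)} = - \frac{F}{16}$ ($E{\left(F,W \right)} = \frac{F}{-16} = F \left(- \frac{1}{16}\right) = - \frac{F}{16}$)
$A{\left(B,K \right)} = -1 + 2 K$ ($A{\left(B,K \right)} = 2 K - 1 = -1 + 2 K$)
$E{\left(2,6 \right)} m{\left(-5 \right)} A{\left(1,0 \right)} \left(-9\right) = \left(- \frac{1}{16}\right) 2 \cdot 8 \left(-1 + 2 \cdot 0\right) \left(-9\right) = \left(- \frac{1}{8}\right) 8 \left(-1 + 0\right) \left(-9\right) = - \left(-1\right) \left(-9\right) = \left(-1\right) 9 = -9$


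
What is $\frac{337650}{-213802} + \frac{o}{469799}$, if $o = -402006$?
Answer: $- \frac{11117150871}{4565634809} \approx -2.435$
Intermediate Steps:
$\frac{337650}{-213802} + \frac{o}{469799} = \frac{337650}{-213802} - \frac{402006}{469799} = 337650 \left(- \frac{1}{213802}\right) - \frac{36546}{42709} = - \frac{168825}{106901} - \frac{36546}{42709} = - \frac{11117150871}{4565634809}$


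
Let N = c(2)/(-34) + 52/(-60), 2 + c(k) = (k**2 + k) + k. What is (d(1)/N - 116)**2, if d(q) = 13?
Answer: 1167657241/70756 ≈ 16503.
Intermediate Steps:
c(k) = -2 + k**2 + 2*k (c(k) = -2 + ((k**2 + k) + k) = -2 + ((k + k**2) + k) = -2 + (k**2 + 2*k) = -2 + k**2 + 2*k)
N = -266/255 (N = (-2 + 2**2 + 2*2)/(-34) + 52/(-60) = (-2 + 4 + 4)*(-1/34) + 52*(-1/60) = 6*(-1/34) - 13/15 = -3/17 - 13/15 = -266/255 ≈ -1.0431)
(d(1)/N - 116)**2 = (13/(-266/255) - 116)**2 = (13*(-255/266) - 116)**2 = (-3315/266 - 116)**2 = (-34171/266)**2 = 1167657241/70756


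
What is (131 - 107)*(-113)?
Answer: -2712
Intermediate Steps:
(131 - 107)*(-113) = 24*(-113) = -2712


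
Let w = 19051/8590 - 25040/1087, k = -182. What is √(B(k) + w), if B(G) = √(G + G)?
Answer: √(-1815038414034790 + 174371463057800*I*√91)/9337330 ≈ 1.9261 + 4.9526*I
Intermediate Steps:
B(G) = √2*√G (B(G) = √(2*G) = √2*√G)
w = -194385163/9337330 (w = 19051*(1/8590) - 25040*1/1087 = 19051/8590 - 25040/1087 = -194385163/9337330 ≈ -20.818)
√(B(k) + w) = √(√2*√(-182) - 194385163/9337330) = √(√2*(I*√182) - 194385163/9337330) = √(2*I*√91 - 194385163/9337330) = √(-194385163/9337330 + 2*I*√91)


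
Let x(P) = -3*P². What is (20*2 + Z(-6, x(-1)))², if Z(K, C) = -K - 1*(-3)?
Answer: 2401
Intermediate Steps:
Z(K, C) = 3 - K (Z(K, C) = -K + 3 = 3 - K)
(20*2 + Z(-6, x(-1)))² = (20*2 + (3 - 1*(-6)))² = (40 + (3 + 6))² = (40 + 9)² = 49² = 2401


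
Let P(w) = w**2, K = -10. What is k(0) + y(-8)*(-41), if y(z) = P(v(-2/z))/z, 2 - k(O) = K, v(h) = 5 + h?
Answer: 19617/128 ≈ 153.26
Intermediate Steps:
k(O) = 12 (k(O) = 2 - 1*(-10) = 2 + 10 = 12)
y(z) = (5 - 2/z)**2/z
k(0) + y(-8)*(-41) = 12 + ((-2 + 5*(-8))**2/(-8)**3)*(-41) = 12 - (-2 - 40)**2/512*(-41) = 12 - 1/512*(-42)**2*(-41) = 12 - 1/512*1764*(-41) = 12 - 441/128*(-41) = 12 + 18081/128 = 19617/128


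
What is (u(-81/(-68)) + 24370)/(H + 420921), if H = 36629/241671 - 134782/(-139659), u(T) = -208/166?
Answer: 11377674578242089/196526923125634511 ≈ 0.057894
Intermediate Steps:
u(T) = -104/83 (u(T) = -208*1/166 = -104/83)
H = 12562823411/11250510063 (H = 36629*(1/241671) - 134782*(-1/139659) = 36629/241671 + 134782/139659 = 12562823411/11250510063 ≈ 1.1166)
(u(-81/(-68)) + 24370)/(H + 420921) = (-104/83 + 24370)/(12562823411/11250510063 + 420921) = 2022606/(83*(4735588509051434/11250510063)) = (2022606/83)*(11250510063/4735588509051434) = 11377674578242089/196526923125634511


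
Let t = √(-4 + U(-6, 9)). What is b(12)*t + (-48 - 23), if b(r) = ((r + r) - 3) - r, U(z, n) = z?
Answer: -71 + 9*I*√10 ≈ -71.0 + 28.461*I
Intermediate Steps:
b(r) = -3 + r (b(r) = (2*r - 3) - r = (-3 + 2*r) - r = -3 + r)
t = I*√10 (t = √(-4 - 6) = √(-10) = I*√10 ≈ 3.1623*I)
b(12)*t + (-48 - 23) = (-3 + 12)*(I*√10) + (-48 - 23) = 9*(I*√10) - 71 = 9*I*√10 - 71 = -71 + 9*I*√10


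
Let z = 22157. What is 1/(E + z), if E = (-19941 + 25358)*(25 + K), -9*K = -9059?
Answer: 9/50490841 ≈ 1.7825e-7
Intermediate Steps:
K = 9059/9 (K = -⅑*(-9059) = 9059/9 ≈ 1006.6)
E = 50291428/9 (E = (-19941 + 25358)*(25 + 9059/9) = 5417*(9284/9) = 50291428/9 ≈ 5.5879e+6)
1/(E + z) = 1/(50291428/9 + 22157) = 1/(50490841/9) = 9/50490841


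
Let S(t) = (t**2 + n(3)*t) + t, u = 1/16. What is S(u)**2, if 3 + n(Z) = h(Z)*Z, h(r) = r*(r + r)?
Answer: 693889/65536 ≈ 10.588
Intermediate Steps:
u = 1/16 ≈ 0.062500
h(r) = 2*r**2 (h(r) = r*(2*r) = 2*r**2)
n(Z) = -3 + 2*Z**3 (n(Z) = -3 + (2*Z**2)*Z = -3 + 2*Z**3)
S(t) = t**2 + 52*t (S(t) = (t**2 + (-3 + 2*3**3)*t) + t = (t**2 + (-3 + 2*27)*t) + t = (t**2 + (-3 + 54)*t) + t = (t**2 + 51*t) + t = t**2 + 52*t)
S(u)**2 = ((52 + 1/16)/16)**2 = ((1/16)*(833/16))**2 = (833/256)**2 = 693889/65536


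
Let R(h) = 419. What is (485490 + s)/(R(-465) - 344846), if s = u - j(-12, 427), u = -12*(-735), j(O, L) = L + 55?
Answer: -493828/344427 ≈ -1.4338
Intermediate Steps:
j(O, L) = 55 + L
u = 8820
s = 8338 (s = 8820 - (55 + 427) = 8820 - 1*482 = 8820 - 482 = 8338)
(485490 + s)/(R(-465) - 344846) = (485490 + 8338)/(419 - 344846) = 493828/(-344427) = 493828*(-1/344427) = -493828/344427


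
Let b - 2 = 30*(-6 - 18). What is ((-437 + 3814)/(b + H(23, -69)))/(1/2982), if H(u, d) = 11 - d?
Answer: -457737/29 ≈ -15784.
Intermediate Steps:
b = -718 (b = 2 + 30*(-6 - 18) = 2 + 30*(-24) = 2 - 720 = -718)
((-437 + 3814)/(b + H(23, -69)))/(1/2982) = ((-437 + 3814)/(-718 + (11 - 1*(-69))))/(1/2982) = (3377/(-718 + (11 + 69)))/(1/2982) = (3377/(-718 + 80))*2982 = (3377/(-638))*2982 = (3377*(-1/638))*2982 = -307/58*2982 = -457737/29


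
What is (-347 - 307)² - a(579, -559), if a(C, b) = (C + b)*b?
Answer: 438896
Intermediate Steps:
a(C, b) = b*(C + b)
(-347 - 307)² - a(579, -559) = (-347 - 307)² - (-559)*(579 - 559) = (-654)² - (-559)*20 = 427716 - 1*(-11180) = 427716 + 11180 = 438896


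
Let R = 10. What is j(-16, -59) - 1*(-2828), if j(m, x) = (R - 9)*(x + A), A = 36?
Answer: 2805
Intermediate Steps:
j(m, x) = 36 + x (j(m, x) = (10 - 9)*(x + 36) = 1*(36 + x) = 36 + x)
j(-16, -59) - 1*(-2828) = (36 - 59) - 1*(-2828) = -23 + 2828 = 2805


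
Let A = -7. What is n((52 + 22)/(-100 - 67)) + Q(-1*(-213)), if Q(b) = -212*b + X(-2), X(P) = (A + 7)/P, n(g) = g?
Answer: -7541126/167 ≈ -45156.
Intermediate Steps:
X(P) = 0 (X(P) = (-7 + 7)/P = 0/P = 0)
Q(b) = -212*b (Q(b) = -212*b + 0 = -212*b)
n((52 + 22)/(-100 - 67)) + Q(-1*(-213)) = (52 + 22)/(-100 - 67) - (-212)*(-213) = 74/(-167) - 212*213 = 74*(-1/167) - 45156 = -74/167 - 45156 = -7541126/167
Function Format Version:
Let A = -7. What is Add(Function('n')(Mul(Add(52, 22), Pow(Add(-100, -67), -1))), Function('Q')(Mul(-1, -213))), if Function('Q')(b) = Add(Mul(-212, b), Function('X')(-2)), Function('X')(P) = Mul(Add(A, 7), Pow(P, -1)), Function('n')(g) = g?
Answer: Rational(-7541126, 167) ≈ -45156.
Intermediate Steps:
Function('X')(P) = 0 (Function('X')(P) = Mul(Add(-7, 7), Pow(P, -1)) = Mul(0, Pow(P, -1)) = 0)
Function('Q')(b) = Mul(-212, b) (Function('Q')(b) = Add(Mul(-212, b), 0) = Mul(-212, b))
Add(Function('n')(Mul(Add(52, 22), Pow(Add(-100, -67), -1))), Function('Q')(Mul(-1, -213))) = Add(Mul(Add(52, 22), Pow(Add(-100, -67), -1)), Mul(-212, Mul(-1, -213))) = Add(Mul(74, Pow(-167, -1)), Mul(-212, 213)) = Add(Mul(74, Rational(-1, 167)), -45156) = Add(Rational(-74, 167), -45156) = Rational(-7541126, 167)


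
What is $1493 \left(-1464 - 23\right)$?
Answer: $-2220091$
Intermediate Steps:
$1493 \left(-1464 - 23\right) = 1493 \left(-1487\right) = -2220091$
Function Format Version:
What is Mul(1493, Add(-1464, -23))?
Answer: -2220091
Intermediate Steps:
Mul(1493, Add(-1464, -23)) = Mul(1493, -1487) = -2220091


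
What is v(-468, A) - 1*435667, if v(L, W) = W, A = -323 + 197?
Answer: -435793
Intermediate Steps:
A = -126
v(-468, A) - 1*435667 = -126 - 1*435667 = -126 - 435667 = -435793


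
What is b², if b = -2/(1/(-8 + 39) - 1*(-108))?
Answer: 3844/11215801 ≈ 0.00034273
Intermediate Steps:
b = -62/3349 (b = -2/(1/31 + 108) = -2/3349/31 = -2*31/3349 = -62/3349 ≈ -0.018513)
b² = (-62/3349)² = 3844/11215801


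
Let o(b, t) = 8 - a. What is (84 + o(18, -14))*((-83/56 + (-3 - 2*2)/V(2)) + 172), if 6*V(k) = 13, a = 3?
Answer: 10838865/728 ≈ 14889.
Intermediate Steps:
V(k) = 13/6 (V(k) = (⅙)*13 = 13/6)
o(b, t) = 5 (o(b, t) = 8 - 1*3 = 8 - 3 = 5)
(84 + o(18, -14))*((-83/56 + (-3 - 2*2)/V(2)) + 172) = (84 + 5)*((-83/56 + (-3 - 2*2)/(13/6)) + 172) = 89*((-83*1/56 + (-3 - 4)*(6/13)) + 172) = 89*((-83/56 - 7*6/13) + 172) = 89*((-83/56 - 42/13) + 172) = 89*(-3431/728 + 172) = 89*(121785/728) = 10838865/728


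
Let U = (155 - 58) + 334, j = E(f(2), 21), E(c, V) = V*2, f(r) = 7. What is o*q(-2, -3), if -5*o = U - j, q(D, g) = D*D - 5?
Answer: 389/5 ≈ 77.800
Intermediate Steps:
q(D, g) = -5 + D**2 (q(D, g) = D**2 - 5 = -5 + D**2)
E(c, V) = 2*V
j = 42 (j = 2*21 = 42)
U = 431 (U = 97 + 334 = 431)
o = -389/5 (o = -(431 - 1*42)/5 = -(431 - 42)/5 = -1/5*389 = -389/5 ≈ -77.800)
o*q(-2, -3) = -389*(-5 + (-2)**2)/5 = -389*(-5 + 4)/5 = -389/5*(-1) = 389/5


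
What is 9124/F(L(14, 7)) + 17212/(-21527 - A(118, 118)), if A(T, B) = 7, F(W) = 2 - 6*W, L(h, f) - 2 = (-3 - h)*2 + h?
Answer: 48645724/592185 ≈ 82.146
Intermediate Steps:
L(h, f) = -4 - h (L(h, f) = 2 + ((-3 - h)*2 + h) = 2 + ((-6 - 2*h) + h) = 2 + (-6 - h) = -4 - h)
9124/F(L(14, 7)) + 17212/(-21527 - A(118, 118)) = 9124/(2 - 6*(-4 - 1*14)) + 17212/(-21527 - 1*7) = 9124/(2 - 6*(-4 - 14)) + 17212/(-21527 - 7) = 9124/(2 - 6*(-18)) + 17212/(-21534) = 9124/(2 + 108) + 17212*(-1/21534) = 9124/110 - 8606/10767 = 9124*(1/110) - 8606/10767 = 4562/55 - 8606/10767 = 48645724/592185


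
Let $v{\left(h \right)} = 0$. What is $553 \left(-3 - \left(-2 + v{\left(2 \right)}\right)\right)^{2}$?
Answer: $553$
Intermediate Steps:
$553 \left(-3 - \left(-2 + v{\left(2 \right)}\right)\right)^{2} = 553 \left(-3 + \left(\left(1 + 1\right) - 0\right)\right)^{2} = 553 \left(-3 + \left(2 + 0\right)\right)^{2} = 553 \left(-3 + 2\right)^{2} = 553 \left(-1\right)^{2} = 553 \cdot 1 = 553$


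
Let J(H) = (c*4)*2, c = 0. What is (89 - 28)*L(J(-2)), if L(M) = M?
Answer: 0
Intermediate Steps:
J(H) = 0 (J(H) = (0*4)*2 = 0*2 = 0)
(89 - 28)*L(J(-2)) = (89 - 28)*0 = 61*0 = 0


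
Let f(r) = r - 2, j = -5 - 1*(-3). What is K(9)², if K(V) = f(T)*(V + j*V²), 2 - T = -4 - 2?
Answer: 842724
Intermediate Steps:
j = -2 (j = -5 + 3 = -2)
T = 8 (T = 2 - (-4 - 2) = 2 - 1*(-6) = 2 + 6 = 8)
f(r) = -2 + r
K(V) = -12*V² + 6*V (K(V) = (-2 + 8)*(V - 2*V²) = 6*(V - 2*V²) = -12*V² + 6*V)
K(9)² = (6*9*(1 - 2*9))² = (6*9*(1 - 18))² = (6*9*(-17))² = (-918)² = 842724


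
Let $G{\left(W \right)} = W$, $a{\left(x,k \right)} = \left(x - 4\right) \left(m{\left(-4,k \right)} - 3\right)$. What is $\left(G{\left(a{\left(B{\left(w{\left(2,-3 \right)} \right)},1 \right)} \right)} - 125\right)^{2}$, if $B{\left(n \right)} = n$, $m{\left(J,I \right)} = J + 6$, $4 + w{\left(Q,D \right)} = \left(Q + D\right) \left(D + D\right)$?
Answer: $15129$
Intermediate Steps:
$w{\left(Q,D \right)} = -4 + 2 D \left(D + Q\right)$ ($w{\left(Q,D \right)} = -4 + \left(Q + D\right) \left(D + D\right) = -4 + \left(D + Q\right) 2 D = -4 + 2 D \left(D + Q\right)$)
$m{\left(J,I \right)} = 6 + J$
$a{\left(x,k \right)} = 4 - x$ ($a{\left(x,k \right)} = \left(x - 4\right) \left(\left(6 - 4\right) - 3\right) = \left(-4 + x\right) \left(2 - 3\right) = \left(-4 + x\right) \left(-1\right) = 4 - x$)
$\left(G{\left(a{\left(B{\left(w{\left(2,-3 \right)} \right)},1 \right)} \right)} - 125\right)^{2} = \left(\left(4 - \left(-4 + 2 \left(-3\right)^{2} + 2 \left(-3\right) 2\right)\right) - 125\right)^{2} = \left(\left(4 - \left(-4 + 2 \cdot 9 - 12\right)\right) - 125\right)^{2} = \left(\left(4 - \left(-4 + 18 - 12\right)\right) - 125\right)^{2} = \left(\left(4 - 2\right) - 125\right)^{2} = \left(2 - 125\right)^{2} = \left(-123\right)^{2} = 15129$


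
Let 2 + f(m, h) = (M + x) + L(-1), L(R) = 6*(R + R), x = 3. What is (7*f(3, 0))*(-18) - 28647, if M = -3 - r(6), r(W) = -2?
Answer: -27135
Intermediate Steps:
L(R) = 12*R (L(R) = 6*(2*R) = 12*R)
M = -1 (M = -3 - 1*(-2) = -3 + 2 = -1)
f(m, h) = -12 (f(m, h) = -2 + ((-1 + 3) + 12*(-1)) = -2 + (2 - 12) = -2 - 10 = -12)
(7*f(3, 0))*(-18) - 28647 = (7*(-12))*(-18) - 28647 = -84*(-18) - 28647 = 1512 - 28647 = -27135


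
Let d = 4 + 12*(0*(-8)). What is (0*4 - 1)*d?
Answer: -4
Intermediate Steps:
d = 4 (d = 4 + 12*0 = 4 + 0 = 4)
(0*4 - 1)*d = (0*4 - 1)*4 = (0 - 1)*4 = -1*4 = -4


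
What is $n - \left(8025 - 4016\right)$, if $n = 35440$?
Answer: $31431$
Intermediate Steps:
$n - \left(8025 - 4016\right) = 35440 - \left(8025 - 4016\right) = 35440 - 4009 = 31431$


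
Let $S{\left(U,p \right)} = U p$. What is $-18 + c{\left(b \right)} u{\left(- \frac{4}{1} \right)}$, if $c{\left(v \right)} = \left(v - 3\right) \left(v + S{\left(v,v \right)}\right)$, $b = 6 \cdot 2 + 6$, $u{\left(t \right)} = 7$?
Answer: $35892$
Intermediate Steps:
$b = 18$ ($b = 12 + 6 = 18$)
$c{\left(v \right)} = \left(-3 + v\right) \left(v + v^{2}\right)$ ($c{\left(v \right)} = \left(v - 3\right) \left(v + v v\right) = \left(-3 + v\right) \left(v + v^{2}\right)$)
$-18 + c{\left(b \right)} u{\left(- \frac{4}{1} \right)} = -18 + 18 \left(-3 + 18^{2} - 36\right) 7 = -18 + 18 \left(-3 + 324 - 36\right) 7 = -18 + 18 \cdot 285 \cdot 7 = -18 + 5130 \cdot 7 = -18 + 35910 = 35892$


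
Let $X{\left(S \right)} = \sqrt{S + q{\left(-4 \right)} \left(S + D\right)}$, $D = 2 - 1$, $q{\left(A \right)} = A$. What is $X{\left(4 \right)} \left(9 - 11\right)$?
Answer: $- 8 i \approx - 8.0 i$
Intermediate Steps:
$D = 1$ ($D = 2 - 1 = 1$)
$X{\left(S \right)} = \sqrt{-4 - 3 S}$ ($X{\left(S \right)} = \sqrt{S - 4 \left(S + 1\right)} = \sqrt{S - 4 \left(1 + S\right)} = \sqrt{S - \left(4 + 4 S\right)} = \sqrt{-4 - 3 S}$)
$X{\left(4 \right)} \left(9 - 11\right) = \sqrt{-4 - 12} \left(9 - 11\right) = \sqrt{-16} \left(-2\right) = 4 i \left(-2\right) = - 8 i$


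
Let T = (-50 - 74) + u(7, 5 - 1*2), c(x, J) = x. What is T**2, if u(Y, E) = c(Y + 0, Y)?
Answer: 13689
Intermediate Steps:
u(Y, E) = Y (u(Y, E) = Y + 0 = Y)
T = -117 (T = (-50 - 74) + 7 = -124 + 7 = -117)
T**2 = (-117)**2 = 13689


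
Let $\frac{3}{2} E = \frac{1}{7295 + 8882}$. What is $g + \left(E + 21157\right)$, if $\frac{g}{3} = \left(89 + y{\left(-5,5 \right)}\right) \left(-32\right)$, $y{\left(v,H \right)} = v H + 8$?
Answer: $\frac{691324097}{48531} \approx 14245.0$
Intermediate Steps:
$E = \frac{2}{48531}$ ($E = \frac{2}{3 \left(7295 + 8882\right)} = \frac{2}{3 \cdot 16177} = \frac{2}{3} \cdot \frac{1}{16177} = \frac{2}{48531} \approx 4.1211 \cdot 10^{-5}$)
$y{\left(v,H \right)} = 8 + H v$ ($y{\left(v,H \right)} = H v + 8 = 8 + H v$)
$g = -6912$ ($g = 3 \left(89 + \left(8 + 5 \left(-5\right)\right)\right) \left(-32\right) = 3 \left(89 + \left(8 - 25\right)\right) \left(-32\right) = 3 \left(89 - 17\right) \left(-32\right) = 3 \cdot 72 \left(-32\right) = 3 \left(-2304\right) = -6912$)
$g + \left(E + 21157\right) = -6912 + \left(\frac{2}{48531} + 21157\right) = -6912 + \frac{1026770369}{48531} = \frac{691324097}{48531}$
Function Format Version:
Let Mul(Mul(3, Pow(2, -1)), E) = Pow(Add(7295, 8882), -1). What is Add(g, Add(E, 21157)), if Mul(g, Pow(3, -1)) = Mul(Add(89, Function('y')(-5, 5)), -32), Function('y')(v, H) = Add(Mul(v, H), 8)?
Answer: Rational(691324097, 48531) ≈ 14245.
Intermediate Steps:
E = Rational(2, 48531) (E = Mul(Rational(2, 3), Pow(Add(7295, 8882), -1)) = Mul(Rational(2, 3), Pow(16177, -1)) = Mul(Rational(2, 3), Rational(1, 16177)) = Rational(2, 48531) ≈ 4.1211e-5)
Function('y')(v, H) = Add(8, Mul(H, v)) (Function('y')(v, H) = Add(Mul(H, v), 8) = Add(8, Mul(H, v)))
g = -6912 (g = Mul(3, Mul(Add(89, Add(8, Mul(5, -5))), -32)) = Mul(3, Mul(Add(89, Add(8, -25)), -32)) = Mul(3, Mul(Add(89, -17), -32)) = Mul(3, Mul(72, -32)) = Mul(3, -2304) = -6912)
Add(g, Add(E, 21157)) = Add(-6912, Add(Rational(2, 48531), 21157)) = Add(-6912, Rational(1026770369, 48531)) = Rational(691324097, 48531)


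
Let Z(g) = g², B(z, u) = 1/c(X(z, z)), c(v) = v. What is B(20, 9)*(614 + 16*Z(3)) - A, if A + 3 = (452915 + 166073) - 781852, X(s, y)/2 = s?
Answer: 3257719/20 ≈ 1.6289e+5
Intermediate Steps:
X(s, y) = 2*s
B(z, u) = 1/(2*z)
A = -162867 (A = -3 + ((452915 + 166073) - 781852) = -3 + (618988 - 781852) = -3 - 162864 = -162867)
B(20, 9)*(614 + 16*Z(3)) - A = ((½)/20)*(614 + 16*3²) - 1*(-162867) = ((½)*(1/20))*(614 + 16*9) + 162867 = (614 + 144)/40 + 162867 = (1/40)*758 + 162867 = 379/20 + 162867 = 3257719/20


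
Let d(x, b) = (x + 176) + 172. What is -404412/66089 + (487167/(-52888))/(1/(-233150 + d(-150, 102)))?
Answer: 937523711662965/436914379 ≈ 2.1458e+6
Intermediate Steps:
d(x, b) = 348 + x (d(x, b) = (176 + x) + 172 = 348 + x)
-404412/66089 + (487167/(-52888))/(1/(-233150 + d(-150, 102))) = -404412/66089 + (487167/(-52888))/(1/(-233150 + (348 - 150))) = -404412*1/66089 + (487167*(-1/52888))/(1/(-233150 + 198)) = -404412/66089 - 487167/(52888*(1/(-232952))) = -404412/66089 - 487167/(52888*(-1/232952)) = -404412/66089 - 487167/52888*(-232952) = -404412/66089 + 14185815873/6611 = 937523711662965/436914379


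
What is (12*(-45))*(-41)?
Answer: 22140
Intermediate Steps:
(12*(-45))*(-41) = -540*(-41) = 22140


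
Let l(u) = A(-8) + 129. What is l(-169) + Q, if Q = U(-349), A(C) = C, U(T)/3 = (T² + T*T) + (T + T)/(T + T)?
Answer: 730930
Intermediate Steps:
U(T) = 3 + 6*T² (U(T) = 3*((T² + T*T) + (T + T)/(T + T)) = 3*((T² + T²) + (2*T)/((2*T))) = 3*(2*T² + (2*T)*(1/(2*T))) = 3*(2*T² + 1) = 3*(1 + 2*T²) = 3 + 6*T²)
Q = 730809 (Q = 3 + 6*(-349)² = 3 + 6*121801 = 3 + 730806 = 730809)
l(u) = 121 (l(u) = -8 + 129 = 121)
l(-169) + Q = 121 + 730809 = 730930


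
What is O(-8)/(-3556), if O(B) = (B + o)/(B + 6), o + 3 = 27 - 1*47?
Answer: -31/7112 ≈ -0.0043588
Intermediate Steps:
o = -23 (o = -3 + (27 - 1*47) = -3 + (27 - 47) = -3 - 20 = -23)
O(B) = (-23 + B)/(6 + B) (O(B) = (B - 23)/(B + 6) = (-23 + B)/(6 + B))
O(-8)/(-3556) = ((-23 - 8)/(6 - 8))/(-3556) = (-31/(-2))*(-1/3556) = -½*(-31)*(-1/3556) = (31/2)*(-1/3556) = -31/7112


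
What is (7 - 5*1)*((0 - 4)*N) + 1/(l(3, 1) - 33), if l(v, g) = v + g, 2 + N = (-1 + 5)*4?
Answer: -3249/29 ≈ -112.03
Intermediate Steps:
N = 14 (N = -2 + (-1 + 5)*4 = -2 + 4*4 = -2 + 16 = 14)
l(v, g) = g + v
(7 - 5*1)*((0 - 4)*N) + 1/(l(3, 1) - 33) = (7 - 5*1)*((0 - 4)*14) + 1/((1 + 3) - 33) = (7 - 5)*(-4*14) + 1/(4 - 33) = 2*(-56) + 1/(-29) = -112 - 1/29 = -3249/29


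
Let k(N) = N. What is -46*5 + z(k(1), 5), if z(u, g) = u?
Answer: -229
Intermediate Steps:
-46*5 + z(k(1), 5) = -46*5 + 1 = -230 + 1 = -229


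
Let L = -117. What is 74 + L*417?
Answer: -48715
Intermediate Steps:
74 + L*417 = 74 - 117*417 = 74 - 48789 = -48715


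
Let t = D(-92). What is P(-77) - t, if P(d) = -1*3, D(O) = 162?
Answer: -165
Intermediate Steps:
P(d) = -3
t = 162
P(-77) - t = -3 - 1*162 = -3 - 162 = -165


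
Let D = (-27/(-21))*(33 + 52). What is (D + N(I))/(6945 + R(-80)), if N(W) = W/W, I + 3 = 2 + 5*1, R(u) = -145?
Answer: 193/11900 ≈ 0.016218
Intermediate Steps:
I = 4 (I = -3 + (2 + 5*1) = -3 + (2 + 5) = -3 + 7 = 4)
N(W) = 1
D = 765/7 (D = -27*(-1/21)*85 = (9/7)*85 = 765/7 ≈ 109.29)
(D + N(I))/(6945 + R(-80)) = (765/7 + 1)/(6945 - 145) = (772/7)/6800 = (772/7)*(1/6800) = 193/11900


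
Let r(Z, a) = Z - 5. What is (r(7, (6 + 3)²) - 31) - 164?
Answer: -193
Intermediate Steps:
r(Z, a) = -5 + Z
(r(7, (6 + 3)²) - 31) - 164 = ((-5 + 7) - 31) - 164 = (2 - 31) - 164 = -29 - 164 = -193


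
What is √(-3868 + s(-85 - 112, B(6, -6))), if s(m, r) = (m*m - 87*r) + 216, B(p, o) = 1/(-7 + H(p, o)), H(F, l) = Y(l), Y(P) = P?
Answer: 6*√165074/13 ≈ 187.52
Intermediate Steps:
H(F, l) = l
B(p, o) = 1/(-7 + o)
s(m, r) = 216 + m² - 87*r (s(m, r) = (m² - 87*r) + 216 = 216 + m² - 87*r)
√(-3868 + s(-85 - 112, B(6, -6))) = √(-3868 + (216 + (-85 - 112)² - 87/(-7 - 6))) = √(-3868 + (216 + (-197)² - 87/(-13))) = √(-3868 + (216 + 38809 - 87*(-1/13))) = √(-3868 + (216 + 38809 + 87/13)) = √(-3868 + 507412/13) = √(457128/13) = 6*√165074/13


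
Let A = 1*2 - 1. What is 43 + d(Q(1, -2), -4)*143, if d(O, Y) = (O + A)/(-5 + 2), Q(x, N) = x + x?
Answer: -100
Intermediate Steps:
A = 1 (A = 2 - 1 = 1)
Q(x, N) = 2*x
d(O, Y) = -⅓ - O/3 (d(O, Y) = (O + 1)/(-5 + 2) = (1 + O)/(-3) = (1 + O)*(-⅓) = -⅓ - O/3)
43 + d(Q(1, -2), -4)*143 = 43 + (-⅓ - 2/3)*143 = 43 + (-⅓ - ⅓*2)*143 = 43 + (-⅓ - ⅔)*143 = 43 - 1*143 = 43 - 143 = -100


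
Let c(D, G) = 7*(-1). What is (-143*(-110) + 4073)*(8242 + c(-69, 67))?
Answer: 163077705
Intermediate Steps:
c(D, G) = -7
(-143*(-110) + 4073)*(8242 + c(-69, 67)) = (-143*(-110) + 4073)*(8242 - 7) = (15730 + 4073)*8235 = 19803*8235 = 163077705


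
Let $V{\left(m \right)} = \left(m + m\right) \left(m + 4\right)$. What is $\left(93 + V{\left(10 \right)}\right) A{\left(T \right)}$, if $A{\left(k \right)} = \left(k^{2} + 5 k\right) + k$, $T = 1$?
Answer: $2611$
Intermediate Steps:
$A{\left(k \right)} = k^{2} + 6 k$
$V{\left(m \right)} = 2 m \left(4 + m\right)$
$\left(93 + V{\left(10 \right)}\right) A{\left(T \right)} = \left(93 + 2 \cdot 10 \left(4 + 10\right)\right) 1 \left(6 + 1\right) = \left(93 + 2 \cdot 10 \cdot 14\right) 1 \cdot 7 = \left(93 + 280\right) 7 = 373 \cdot 7 = 2611$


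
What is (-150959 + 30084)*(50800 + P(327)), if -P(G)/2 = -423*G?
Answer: -39579551750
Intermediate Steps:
P(G) = 846*G (P(G) = -(-846)*G = 846*G)
(-150959 + 30084)*(50800 + P(327)) = (-150959 + 30084)*(50800 + 846*327) = -120875*(50800 + 276642) = -120875*327442 = -39579551750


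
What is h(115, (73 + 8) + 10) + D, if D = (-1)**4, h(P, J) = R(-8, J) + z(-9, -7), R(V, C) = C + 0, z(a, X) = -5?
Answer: 87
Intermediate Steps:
R(V, C) = C
h(P, J) = -5 + J (h(P, J) = J - 5 = -5 + J)
D = 1
h(115, (73 + 8) + 10) + D = (-5 + ((73 + 8) + 10)) + 1 = (-5 + (81 + 10)) + 1 = (-5 + 91) + 1 = 86 + 1 = 87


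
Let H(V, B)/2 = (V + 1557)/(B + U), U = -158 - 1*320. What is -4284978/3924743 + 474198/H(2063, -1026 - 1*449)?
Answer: -1817384818628181/14207569660 ≈ -1.2792e+5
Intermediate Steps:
U = -478 (U = -158 - 320 = -478)
H(V, B) = 2*(1557 + V)/(-478 + B) (H(V, B) = 2*((V + 1557)/(B - 478)) = 2*((1557 + V)/(-478 + B)) = 2*(1557 + V)/(-478 + B))
-4284978/3924743 + 474198/H(2063, -1026 - 1*449) = -4284978/3924743 + 474198/((2*(1557 + 2063)/(-478 + (-1026 - 1*449)))) = -4284978*1/3924743 + 474198/((2*3620/(-478 + (-1026 - 449)))) = -4284978/3924743 + 474198/((2*3620/(-478 - 1475))) = -4284978/3924743 + 474198/((2*3620/(-1953))) = -4284978/3924743 + 474198/((2*(-1/1953)*3620)) = -4284978/3924743 + 474198/(-7240/1953) = -4284978/3924743 + 474198*(-1953/7240) = -4284978/3924743 - 463054347/3620 = -1817384818628181/14207569660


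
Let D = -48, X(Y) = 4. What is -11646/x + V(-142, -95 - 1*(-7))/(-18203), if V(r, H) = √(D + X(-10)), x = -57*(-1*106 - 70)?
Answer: -1941/1672 - 2*I*√11/18203 ≈ -1.1609 - 0.0003644*I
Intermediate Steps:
x = 10032 (x = -57*(-106 - 70) = -57*(-176) = 10032)
V(r, H) = 2*I*√11 (V(r, H) = √(-48 + 4) = √(-44) = 2*I*√11)
-11646/x + V(-142, -95 - 1*(-7))/(-18203) = -11646/10032 + (2*I*√11)/(-18203) = -11646*1/10032 + (2*I*√11)*(-1/18203) = -1941/1672 - 2*I*√11/18203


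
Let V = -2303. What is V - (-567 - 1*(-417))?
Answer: -2153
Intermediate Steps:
V - (-567 - 1*(-417)) = -2303 - (-567 - 1*(-417)) = -2303 - (-567 + 417) = -2303 - 1*(-150) = -2303 + 150 = -2153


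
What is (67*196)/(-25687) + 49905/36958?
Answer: 46857487/55843538 ≈ 0.83909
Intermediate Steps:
(67*196)/(-25687) + 49905/36958 = 13132*(-1/25687) + 49905*(1/36958) = -13132/25687 + 49905/36958 = 46857487/55843538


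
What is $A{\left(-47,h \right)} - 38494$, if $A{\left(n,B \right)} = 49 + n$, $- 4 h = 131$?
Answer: $-38492$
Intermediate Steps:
$h = - \frac{131}{4}$ ($h = \left(- \frac{1}{4}\right) 131 = - \frac{131}{4} \approx -32.75$)
$A{\left(-47,h \right)} - 38494 = \left(49 - 47\right) - 38494 = 2 - 38494 = -38492$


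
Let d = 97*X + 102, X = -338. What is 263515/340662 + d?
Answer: -1590561899/48666 ≈ -32683.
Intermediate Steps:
d = -32684 (d = 97*(-338) + 102 = -32786 + 102 = -32684)
263515/340662 + d = 263515/340662 - 32684 = 263515*(1/340662) - 32684 = 37645/48666 - 32684 = -1590561899/48666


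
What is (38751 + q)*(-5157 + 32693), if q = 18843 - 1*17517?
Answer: 1103560272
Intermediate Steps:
q = 1326 (q = 18843 - 17517 = 1326)
(38751 + q)*(-5157 + 32693) = (38751 + 1326)*(-5157 + 32693) = 40077*27536 = 1103560272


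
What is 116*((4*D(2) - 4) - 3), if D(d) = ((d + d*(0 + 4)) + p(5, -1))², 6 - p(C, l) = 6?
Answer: 45588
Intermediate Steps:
p(C, l) = 0 (p(C, l) = 6 - 1*6 = 6 - 6 = 0)
D(d) = 25*d² (D(d) = ((d + d*(0 + 4)) + 0)² = ((d + d*4) + 0)² = ((d + 4*d) + 0)² = (5*d + 0)² = (5*d)² = 25*d²)
116*((4*D(2) - 4) - 3) = 116*((4*(25*2²) - 4) - 3) = 116*((4*(25*4) - 4) - 3) = 116*((4*100 - 4) - 3) = 116*((400 - 4) - 3) = 116*(396 - 3) = 116*393 = 45588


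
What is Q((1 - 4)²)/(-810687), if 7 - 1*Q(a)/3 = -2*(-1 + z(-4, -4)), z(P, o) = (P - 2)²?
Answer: -77/270229 ≈ -0.00028494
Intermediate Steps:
z(P, o) = (-2 + P)²
Q(a) = 231 (Q(a) = 21 - (-6)*(-1 + (-2 - 4)²) = 21 - (-6)*(-1 + (-6)²) = 21 - (-6)*(-1 + 36) = 21 - (-6)*35 = 21 - 3*(-70) = 21 + 210 = 231)
Q((1 - 4)²)/(-810687) = 231/(-810687) = 231*(-1/810687) = -77/270229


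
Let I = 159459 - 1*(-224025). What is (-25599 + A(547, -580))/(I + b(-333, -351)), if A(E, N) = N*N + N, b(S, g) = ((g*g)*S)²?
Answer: 103407/561042392967991 ≈ 1.8431e-10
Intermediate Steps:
b(S, g) = S²*g⁴ (b(S, g) = (g²*S)² = (S*g²)² = S²*g⁴)
I = 383484 (I = 159459 + 224025 = 383484)
A(E, N) = N + N² (A(E, N) = N² + N = N + N²)
(-25599 + A(547, -580))/(I + b(-333, -351)) = (-25599 - 580*(1 - 580))/(383484 + (-333)²*(-351)⁴) = (-25599 - 580*(-579))/(383484 + 110889*15178486401) = (-25599 + 335820)/(383484 + 1683127178520489) = 310221/1683127178903973 = 310221*(1/1683127178903973) = 103407/561042392967991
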